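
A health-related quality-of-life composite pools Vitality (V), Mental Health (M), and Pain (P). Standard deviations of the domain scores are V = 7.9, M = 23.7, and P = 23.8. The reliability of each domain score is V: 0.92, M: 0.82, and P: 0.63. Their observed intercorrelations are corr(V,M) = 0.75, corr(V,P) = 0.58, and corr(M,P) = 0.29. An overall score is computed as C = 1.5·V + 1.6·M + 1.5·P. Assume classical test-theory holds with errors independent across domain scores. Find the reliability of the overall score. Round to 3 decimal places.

Var(C) = 1.5²·7.9² + 1.6²·23.7² + 1.5²·23.8² + 2·[2.4·7.9·23.7·0.75 + 2.25·7.9·23.8·0.58 + 2.4·23.7·23.8·0.29] = 2852.84 + 1949.93 = 4802.77.
Because errors are independent across components, Cov(Tᵢ,Tⱼ) = Cov(Xᵢ,Xⱼ); the off-diagonal part of the true-score variance is the same as above.
True-score variance = [1.5²·7.9²·0.92 + 1.6²·23.7²·0.82 + 1.5²·23.8²·0.63] + 1949.93 = 2111.22 + 1949.93 = 4061.15.
Reliability = 4061.15 / 4802.77 = 0.846.

0.846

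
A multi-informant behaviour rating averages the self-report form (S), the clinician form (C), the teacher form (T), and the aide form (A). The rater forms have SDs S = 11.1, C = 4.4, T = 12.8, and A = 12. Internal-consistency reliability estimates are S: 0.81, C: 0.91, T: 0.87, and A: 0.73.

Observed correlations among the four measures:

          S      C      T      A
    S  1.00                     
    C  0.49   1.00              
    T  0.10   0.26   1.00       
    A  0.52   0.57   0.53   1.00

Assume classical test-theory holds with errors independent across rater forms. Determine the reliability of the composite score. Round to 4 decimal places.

Var(S+C+T+A) = 11.1² + 4.4² + 12.8² + 12² + 2·[11.1·4.4·0.49 + 11.1·12.8·0.10 + 11.1·12·0.52 + 4.4·12.8·0.26 + 4.4·12·0.57 + 12.8·12·0.53] = 450.41 + 467.102 = 917.512.
Because errors are independent across components, Cov(Tᵢ,Tⱼ) = Cov(Xᵢ,Xⱼ); the off-diagonal part of the true-score variance is the same as above.
True-score variance = [11.1²·0.81 + 4.4²·0.91 + 12.8²·0.87 + 12²·0.73] + 467.102 = 365.079 + 467.102 = 832.18.
Reliability = 832.18 / 917.512 = 0.9070.

0.9070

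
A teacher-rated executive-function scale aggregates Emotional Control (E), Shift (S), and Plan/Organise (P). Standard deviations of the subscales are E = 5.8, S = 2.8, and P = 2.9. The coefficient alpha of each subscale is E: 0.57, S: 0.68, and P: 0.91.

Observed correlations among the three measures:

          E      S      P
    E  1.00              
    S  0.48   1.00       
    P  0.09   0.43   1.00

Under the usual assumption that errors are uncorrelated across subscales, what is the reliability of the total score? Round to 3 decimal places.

Var(E+S+P) = 5.8² + 2.8² + 2.9² + 2·[5.8·2.8·0.48 + 5.8·2.9·0.09 + 2.8·2.9·0.43] = 49.89 + 25.6012 = 75.4912.
Because errors are independent across components, Cov(Tᵢ,Tⱼ) = Cov(Xᵢ,Xⱼ); the off-diagonal part of the true-score variance is the same as above.
True-score variance = [5.8²·0.57 + 2.8²·0.68 + 2.9²·0.91] + 25.6012 = 32.1591 + 25.6012 = 57.7603.
Reliability = 57.7603 / 75.4912 = 0.765.

0.765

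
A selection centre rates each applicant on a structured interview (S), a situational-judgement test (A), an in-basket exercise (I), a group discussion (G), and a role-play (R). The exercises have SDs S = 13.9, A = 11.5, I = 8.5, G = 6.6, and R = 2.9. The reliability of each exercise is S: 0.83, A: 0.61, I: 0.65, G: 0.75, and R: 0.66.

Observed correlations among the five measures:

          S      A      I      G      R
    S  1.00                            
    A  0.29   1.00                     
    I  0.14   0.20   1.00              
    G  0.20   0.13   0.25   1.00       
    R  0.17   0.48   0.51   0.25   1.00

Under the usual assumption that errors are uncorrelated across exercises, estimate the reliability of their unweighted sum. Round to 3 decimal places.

Var(S+A+I+G+R) = 13.9² + 11.5² + 8.5² + 6.6² + 2.9² + 2·[13.9·11.5·0.29 + 13.9·8.5·0.14 + 13.9·6.6·0.20 + 13.9·2.9·0.17 + 11.5·8.5·0.20 + 11.5·6.6·0.13 + 11.5·2.9·0.48 + 8.5·6.6·0.25 + 8.5·2.9·0.51 + 6.6·2.9·0.25] = 449.68 + 329.809 = 779.489.
With uncorrelated errors the cross-covariances are all true-score covariance, so they carry over unchanged; only the diagonal terms shrink to ρᵢσᵢ².
True-score variance = [13.9²·0.83 + 11.5²·0.61 + 8.5²·0.65 + 6.6²·0.75 + 2.9²·0.66] + 329.809 = 326.22 + 329.809 = 656.029.
Reliability = 656.029 / 779.489 = 0.842.

0.842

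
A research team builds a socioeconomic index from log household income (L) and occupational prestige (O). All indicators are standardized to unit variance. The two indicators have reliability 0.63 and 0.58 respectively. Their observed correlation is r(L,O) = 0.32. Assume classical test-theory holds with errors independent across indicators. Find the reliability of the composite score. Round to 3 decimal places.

Var(L+O) = 2 + 2·[0.32] = 2 + 0.64 = 2.64.
With uncorrelated errors the cross-covariances are all true-score covariance, so they carry over unchanged; only the diagonal terms shrink to ρᵢσᵢ².
True-score variance = [0.63 + 0.58] + 0.64 = 1.21 + 0.64 = 1.85.
Reliability = 1.85 / 2.64 = 0.701.

0.701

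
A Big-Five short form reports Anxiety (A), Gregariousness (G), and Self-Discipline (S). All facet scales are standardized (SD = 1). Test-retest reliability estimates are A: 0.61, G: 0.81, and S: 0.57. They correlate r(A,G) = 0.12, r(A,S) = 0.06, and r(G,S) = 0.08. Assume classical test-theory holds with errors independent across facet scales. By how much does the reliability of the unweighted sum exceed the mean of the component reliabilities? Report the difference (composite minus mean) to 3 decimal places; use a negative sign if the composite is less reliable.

Var(sum) = 3 + 0.52 = 3.52; true-score variance = 1.99 + 0.52 = 2.51; composite reliability = 0.7131.
Mean component reliability = 0.6633.
Difference = 0.7131 − 0.6633 = 0.050.

0.050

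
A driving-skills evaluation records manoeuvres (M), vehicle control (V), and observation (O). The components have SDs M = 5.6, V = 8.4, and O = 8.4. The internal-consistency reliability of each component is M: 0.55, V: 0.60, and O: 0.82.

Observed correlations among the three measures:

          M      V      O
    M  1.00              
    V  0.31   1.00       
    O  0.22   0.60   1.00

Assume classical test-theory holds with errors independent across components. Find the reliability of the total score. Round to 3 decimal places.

Var(M+V+O) = 5.6² + 8.4² + 8.4² + 2·[5.6·8.4·0.31 + 5.6·8.4·0.22 + 8.4·8.4·0.60] = 172.48 + 134.534 = 307.014.
With uncorrelated errors the cross-covariances are all true-score covariance, so they carry over unchanged; only the diagonal terms shrink to ρᵢσᵢ².
True-score variance = [5.6²·0.55 + 8.4²·0.60 + 8.4²·0.82] + 134.534 = 117.443 + 134.534 = 251.978.
Reliability = 251.978 / 307.014 = 0.821.

0.821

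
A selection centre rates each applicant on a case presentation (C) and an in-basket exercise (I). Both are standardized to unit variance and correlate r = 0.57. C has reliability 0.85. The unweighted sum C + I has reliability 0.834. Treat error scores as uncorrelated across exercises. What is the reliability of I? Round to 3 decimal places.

0.629

Var(C+I) = 2 + 2·0.57 = 3.140.
True-score variance = ρ_C + ρ_I + 2·0.57, so 0.834 = (0.85 + ρ_I + 1.14) / 3.140.
ρ_I = 0.834·3.140 − 0.85 − 1.14 = 0.629.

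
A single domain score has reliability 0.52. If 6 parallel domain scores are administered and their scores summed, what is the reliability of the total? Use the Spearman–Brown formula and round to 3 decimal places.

ρ_k = kρ / (1 + (k−1)ρ) = 6·0.52 / (1 + 5·0.52) = 3.120 / 3.600 = 0.867.

0.867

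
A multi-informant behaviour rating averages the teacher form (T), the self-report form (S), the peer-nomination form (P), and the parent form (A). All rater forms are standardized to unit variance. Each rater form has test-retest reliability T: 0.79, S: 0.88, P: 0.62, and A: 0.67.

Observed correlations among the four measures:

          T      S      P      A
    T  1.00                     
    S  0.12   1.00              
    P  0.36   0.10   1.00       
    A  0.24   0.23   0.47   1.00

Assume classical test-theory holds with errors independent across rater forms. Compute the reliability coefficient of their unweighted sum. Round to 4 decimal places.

Var(T+S+P+A) = 4 + 2·[0.12 + 0.36 + 0.24 + 0.10 + 0.23 + 0.47] = 4 + 3.04 = 7.04.
Because errors are independent across components, Cov(Tᵢ,Tⱼ) = Cov(Xᵢ,Xⱼ); the off-diagonal part of the true-score variance is the same as above.
True-score variance = [0.79 + 0.88 + 0.62 + 0.67] + 3.04 = 2.96 + 3.04 = 6.
Reliability = 6 / 7.04 = 0.8523.

0.8523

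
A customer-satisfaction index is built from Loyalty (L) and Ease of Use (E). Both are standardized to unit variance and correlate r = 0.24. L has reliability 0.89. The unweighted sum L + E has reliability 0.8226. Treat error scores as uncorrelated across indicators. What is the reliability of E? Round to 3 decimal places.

0.670

Var(L+E) = 2 + 2·0.24 = 2.480.
True-score variance = ρ_L + ρ_E + 2·0.24, so 0.8226 = (0.89 + ρ_E + 0.48) / 2.480.
ρ_E = 0.8226·2.480 − 0.89 − 0.48 = 0.670.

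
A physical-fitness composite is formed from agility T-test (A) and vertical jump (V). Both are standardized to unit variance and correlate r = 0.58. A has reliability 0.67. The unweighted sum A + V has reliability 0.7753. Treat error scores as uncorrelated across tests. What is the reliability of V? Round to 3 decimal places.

0.620

Var(A+V) = 2 + 2·0.58 = 3.160.
True-score variance = ρ_A + ρ_V + 2·0.58, so 0.7753 = (0.67 + ρ_V + 1.16) / 3.160.
ρ_V = 0.7753·3.160 − 0.67 − 1.16 = 0.620.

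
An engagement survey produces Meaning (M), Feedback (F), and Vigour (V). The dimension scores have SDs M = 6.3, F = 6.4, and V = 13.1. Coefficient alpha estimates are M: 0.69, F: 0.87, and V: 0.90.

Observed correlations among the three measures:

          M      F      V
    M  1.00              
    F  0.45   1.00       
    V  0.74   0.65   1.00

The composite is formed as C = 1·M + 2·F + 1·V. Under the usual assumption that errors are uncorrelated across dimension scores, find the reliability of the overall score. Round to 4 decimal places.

Var(C) = 6.3² + 2²·6.4² + 13.1² + 2·[2·6.3·6.4·0.45 + 6.3·13.1·0.74 + 2·6.4·13.1·0.65] = 375.14 + 412.704 = 787.844.
With uncorrelated errors the cross-covariances are all true-score covariance, so they carry over unchanged; only the diagonal terms shrink to ρᵢσᵢ².
True-score variance = [6.3²·0.69 + 2²·6.4²·0.87 + 13.1²·0.90] + 412.704 = 324.376 + 412.704 = 737.08.
Reliability = 737.08 / 787.844 = 0.9356.

0.9356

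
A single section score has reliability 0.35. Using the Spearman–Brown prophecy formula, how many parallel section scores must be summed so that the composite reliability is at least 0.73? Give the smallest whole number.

k ≥ ρ*(1−ρ₁)/(ρ₁(1−ρ*)) = 0.73·0.65 / (0.35·0.27) = 5.021.
Smallest integer k = 6.

6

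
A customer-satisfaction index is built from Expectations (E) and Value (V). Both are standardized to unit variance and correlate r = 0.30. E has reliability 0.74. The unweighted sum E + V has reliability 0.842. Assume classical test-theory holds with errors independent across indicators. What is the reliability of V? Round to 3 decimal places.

Var(E+V) = 2 + 2·0.30 = 2.600.
True-score variance = ρ_E + ρ_V + 2·0.30, so 0.842 = (0.74 + ρ_V + 0.60) / 2.600.
ρ_V = 0.842·2.600 − 0.74 − 0.60 = 0.849.

0.849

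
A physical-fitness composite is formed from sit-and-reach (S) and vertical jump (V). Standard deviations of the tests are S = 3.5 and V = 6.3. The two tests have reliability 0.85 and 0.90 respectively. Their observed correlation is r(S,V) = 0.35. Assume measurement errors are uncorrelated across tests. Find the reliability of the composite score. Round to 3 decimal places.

Var(S+V) = 3.5² + 6.3² + 2·[3.5·6.3·0.35] = 51.94 + 15.435 = 67.375.
Under uncorrelated errors the observed covariances equal the true-score covariances, so only the own-variance terms attenuate.
True-score variance = [3.5²·0.85 + 6.3²·0.90] + 15.435 = 46.1335 + 15.435 = 61.5685.
Reliability = 61.5685 / 67.375 = 0.914.

0.914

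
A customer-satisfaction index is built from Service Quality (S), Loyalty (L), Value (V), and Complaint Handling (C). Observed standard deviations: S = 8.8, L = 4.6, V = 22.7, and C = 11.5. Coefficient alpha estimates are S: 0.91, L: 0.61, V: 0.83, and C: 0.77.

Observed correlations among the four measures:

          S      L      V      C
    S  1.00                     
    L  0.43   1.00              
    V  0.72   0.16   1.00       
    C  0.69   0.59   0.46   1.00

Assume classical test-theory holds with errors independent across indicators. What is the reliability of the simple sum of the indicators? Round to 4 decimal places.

0.9137

Var(S+L+V+C) = 8.8² + 4.6² + 22.7² + 11.5² + 2·[8.8·4.6·0.43 + 8.8·22.7·0.72 + 8.8·11.5·0.69 + 4.6·22.7·0.16 + 4.6·11.5·0.59 + 22.7·11.5·0.46] = 746.14 + 798.126 = 1544.27.
Because errors are independent across components, Cov(Tᵢ,Tⱼ) = Cov(Xᵢ,Xⱼ); the off-diagonal part of the true-score variance is the same as above.
True-score variance = [8.8²·0.91 + 4.6²·0.61 + 22.7²·0.83 + 11.5²·0.77] + 798.126 = 612.901 + 798.126 = 1411.03.
Reliability = 1411.03 / 1544.27 = 0.9137.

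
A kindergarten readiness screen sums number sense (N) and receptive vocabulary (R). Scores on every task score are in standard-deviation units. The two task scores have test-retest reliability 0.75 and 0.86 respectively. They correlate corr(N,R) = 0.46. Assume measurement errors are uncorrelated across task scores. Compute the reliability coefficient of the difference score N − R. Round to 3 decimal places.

0.639

Var(N−R) = 1 + 1 − 2·0.46 = 2 − 0.92 = 1.08.
Because errors are independent across components, Cov(Tᵢ,Tⱼ) = Cov(Xᵢ,Xⱼ); the off-diagonal part of the true-score variance is the same as above.
True-score variance = [0.75 + 0.86] − 0.92 = 1.61 − 0.92 = 0.69.
Reliability = 0.69 / 1.08 = 0.639.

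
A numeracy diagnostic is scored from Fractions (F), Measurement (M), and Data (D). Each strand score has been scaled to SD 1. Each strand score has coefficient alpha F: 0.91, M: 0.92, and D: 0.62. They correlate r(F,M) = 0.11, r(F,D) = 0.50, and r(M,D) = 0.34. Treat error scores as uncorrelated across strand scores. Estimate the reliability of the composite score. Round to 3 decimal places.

0.888

Var(F+M+D) = 3 + 2·[0.11 + 0.50 + 0.34] = 3 + 1.9 = 4.9.
Because errors are independent across components, Cov(Tᵢ,Tⱼ) = Cov(Xᵢ,Xⱼ); the off-diagonal part of the true-score variance is the same as above.
True-score variance = [0.91 + 0.92 + 0.62] + 1.9 = 2.45 + 1.9 = 4.35.
Reliability = 4.35 / 4.9 = 0.888.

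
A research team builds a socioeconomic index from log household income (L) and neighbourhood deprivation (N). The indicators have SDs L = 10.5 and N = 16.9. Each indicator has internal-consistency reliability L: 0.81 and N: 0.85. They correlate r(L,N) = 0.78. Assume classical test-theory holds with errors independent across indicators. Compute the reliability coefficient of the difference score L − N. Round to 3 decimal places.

Var(L−N) = 10.5² + 16.9² − 2·10.5·16.9·0.78 = 395.86 − 276.822 = 119.038.
With uncorrelated errors the cross-covariances are all true-score covariance, so they carry over unchanged; only the diagonal terms shrink to ρᵢσᵢ².
True-score variance = [10.5²·0.81 + 16.9²·0.85] − 276.822 = 332.071 − 276.822 = 55.249.
Reliability = 55.249 / 119.038 = 0.464.

0.464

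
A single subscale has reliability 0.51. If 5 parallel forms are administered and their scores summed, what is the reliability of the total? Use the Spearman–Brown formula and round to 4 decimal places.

0.8388

ρ_k = kρ / (1 + (k−1)ρ) = 5·0.51 / (1 + 4·0.51) = 2.550 / 3.040 = 0.8388.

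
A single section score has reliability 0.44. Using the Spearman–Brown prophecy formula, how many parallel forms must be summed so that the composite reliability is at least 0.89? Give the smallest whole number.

11

k ≥ ρ*(1−ρ₁)/(ρ₁(1−ρ*)) = 0.89·0.56 / (0.44·0.11) = 10.298.
Smallest integer k = 11.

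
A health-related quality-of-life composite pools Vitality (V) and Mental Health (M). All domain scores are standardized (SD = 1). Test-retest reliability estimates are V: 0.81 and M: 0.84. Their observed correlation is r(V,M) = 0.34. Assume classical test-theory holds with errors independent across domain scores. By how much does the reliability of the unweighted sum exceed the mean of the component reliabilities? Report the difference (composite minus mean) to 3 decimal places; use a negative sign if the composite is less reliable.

Var(sum) = 2 + 0.68 = 2.68; true-score variance = 1.65 + 0.68 = 2.33; composite reliability = 0.8694.
Mean component reliability = 0.8250.
Difference = 0.8694 − 0.8250 = 0.044.

0.044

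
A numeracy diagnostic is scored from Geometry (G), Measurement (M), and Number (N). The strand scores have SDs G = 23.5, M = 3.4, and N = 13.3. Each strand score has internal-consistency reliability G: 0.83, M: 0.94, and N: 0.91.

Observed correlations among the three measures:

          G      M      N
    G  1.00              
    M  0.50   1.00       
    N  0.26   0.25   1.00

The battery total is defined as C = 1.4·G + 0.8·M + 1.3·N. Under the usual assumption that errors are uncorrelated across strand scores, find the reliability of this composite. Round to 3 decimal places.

0.882

Var(C) = 1.4²·23.5² + 0.8²·3.4² + 1.3²·13.3² + 2·[1.12·23.5·3.4·0.50 + 1.82·23.5·13.3·0.26 + 1.04·3.4·13.3·0.25] = 1388.75 + 408.8 = 1797.55.
With uncorrelated errors the cross-covariances are all true-score covariance, so they carry over unchanged; only the diagonal terms shrink to ρᵢσᵢ².
True-score variance = [1.4²·23.5²·0.83 + 0.8²·3.4²·0.94 + 1.3²·13.3²·0.91] + 408.8 = 1177.39 + 408.8 = 1586.19.
Reliability = 1586.19 / 1797.55 = 0.882.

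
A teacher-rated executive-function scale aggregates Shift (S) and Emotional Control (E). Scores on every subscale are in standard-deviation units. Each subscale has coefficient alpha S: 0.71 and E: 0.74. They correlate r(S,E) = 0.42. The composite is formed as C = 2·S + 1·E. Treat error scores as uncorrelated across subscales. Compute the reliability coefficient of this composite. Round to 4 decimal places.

Var(C) = 2² + 1 + 2·[2·0.42] = 5 + 1.68 = 6.68.
Under uncorrelated errors the observed covariances equal the true-score covariances, so only the own-variance terms attenuate.
True-score variance = [2²·0.71 + 0.74] + 1.68 = 3.58 + 1.68 = 5.26.
Reliability = 5.26 / 6.68 = 0.7874.

0.7874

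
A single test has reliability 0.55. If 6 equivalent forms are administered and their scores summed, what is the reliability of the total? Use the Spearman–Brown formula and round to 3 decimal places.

ρ_k = kρ / (1 + (k−1)ρ) = 6·0.55 / (1 + 5·0.55) = 3.300 / 3.750 = 0.880.

0.880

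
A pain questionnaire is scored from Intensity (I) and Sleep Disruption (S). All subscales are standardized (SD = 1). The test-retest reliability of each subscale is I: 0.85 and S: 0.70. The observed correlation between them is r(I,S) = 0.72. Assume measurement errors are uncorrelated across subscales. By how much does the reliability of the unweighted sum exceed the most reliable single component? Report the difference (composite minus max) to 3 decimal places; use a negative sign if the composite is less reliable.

Var(sum) = 2 + 1.44 = 3.44; true-score variance = 1.55 + 1.44 = 2.99; composite reliability = 0.8692.
Max component reliability = 0.8500.
Difference = 0.8692 − 0.8500 = 0.019.

0.019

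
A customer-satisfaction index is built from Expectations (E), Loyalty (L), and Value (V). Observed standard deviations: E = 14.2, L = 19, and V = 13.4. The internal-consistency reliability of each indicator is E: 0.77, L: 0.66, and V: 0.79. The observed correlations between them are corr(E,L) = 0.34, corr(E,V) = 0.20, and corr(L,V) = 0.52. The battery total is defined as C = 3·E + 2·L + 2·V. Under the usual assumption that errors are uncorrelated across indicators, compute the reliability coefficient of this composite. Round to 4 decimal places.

Var(C) = 3²·14.2² + 2²·19² + 2²·13.4² + 2·[6·14.2·19·0.34 + 6·14.2·13.4·0.20 + 4·19·13.4·0.52] = 3977 + 2616.59 = 6593.59.
With uncorrelated errors the cross-covariances are all true-score covariance, so they carry over unchanged; only the diagonal terms shrink to ρᵢσᵢ².
True-score variance = [3²·14.2²·0.77 + 2²·19²·0.66 + 2²·13.4²·0.79] + 2616.59 = 2917.81 + 2616.59 = 5534.41.
Reliability = 5534.41 / 6593.59 = 0.8394.

0.8394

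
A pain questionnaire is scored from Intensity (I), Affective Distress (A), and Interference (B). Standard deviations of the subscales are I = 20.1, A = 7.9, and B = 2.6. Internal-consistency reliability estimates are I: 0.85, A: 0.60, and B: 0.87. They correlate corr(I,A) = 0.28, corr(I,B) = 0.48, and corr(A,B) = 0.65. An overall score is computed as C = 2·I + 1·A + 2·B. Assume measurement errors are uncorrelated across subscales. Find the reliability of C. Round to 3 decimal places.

0.873

Var(C) = 2²·20.1² + 7.9² + 2²·2.6² + 2·[2·20.1·7.9·0.28 + 4·20.1·2.6·0.48 + 2·7.9·2.6·0.65] = 1705.49 + 431.927 = 2137.42.
Under uncorrelated errors the observed covariances equal the true-score covariances, so only the own-variance terms attenuate.
True-score variance = [2²·20.1²·0.85 + 7.9²·0.60 + 2²·2.6²·0.87] + 431.927 = 1434.6 + 431.927 = 1866.53.
Reliability = 1866.53 / 2137.42 = 0.873.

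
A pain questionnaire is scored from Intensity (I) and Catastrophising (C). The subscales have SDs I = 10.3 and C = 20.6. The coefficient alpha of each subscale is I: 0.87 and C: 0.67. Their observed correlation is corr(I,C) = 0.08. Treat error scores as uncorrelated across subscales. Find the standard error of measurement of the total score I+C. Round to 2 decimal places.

Var(total) = 530.45 + 33.9488 = 564.399.
True-score variance = 376.62 + 33.9488 = 410.568, so reliability = 0.7274.
Error variance = 564.399 − 410.568 = 153.83; SEM = √153.83 = 12.40.

12.40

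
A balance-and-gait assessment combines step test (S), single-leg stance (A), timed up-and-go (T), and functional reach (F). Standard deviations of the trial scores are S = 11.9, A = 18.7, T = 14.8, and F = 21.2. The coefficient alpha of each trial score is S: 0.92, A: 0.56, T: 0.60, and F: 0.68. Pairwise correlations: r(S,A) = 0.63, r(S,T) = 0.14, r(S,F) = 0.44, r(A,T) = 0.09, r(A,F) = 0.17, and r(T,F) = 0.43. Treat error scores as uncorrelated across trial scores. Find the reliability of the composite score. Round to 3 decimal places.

0.817

Var(S+A+T+F) = 11.9² + 18.7² + 14.8² + 21.2² + 2·[11.9·18.7·0.63 + 11.9·14.8·0.14 + 11.9·21.2·0.44 + 18.7·14.8·0.09 + 18.7·21.2·0.17 + 14.8·21.2·0.43] = 1159.78 + 1006.15 = 2165.93.
With uncorrelated errors the cross-covariances are all true-score covariance, so they carry over unchanged; only the diagonal terms shrink to ρᵢσᵢ².
True-score variance = [11.9²·0.92 + 18.7²·0.56 + 14.8²·0.60 + 21.2²·0.68] + 1006.15 = 763.151 + 1006.15 = 1769.3.
Reliability = 1769.3 / 2165.93 = 0.817.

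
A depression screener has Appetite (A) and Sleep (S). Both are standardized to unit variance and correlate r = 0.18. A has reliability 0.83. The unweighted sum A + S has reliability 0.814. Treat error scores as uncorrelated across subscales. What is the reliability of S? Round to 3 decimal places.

0.731

Var(A+S) = 2 + 2·0.18 = 2.360.
True-score variance = ρ_A + ρ_S + 2·0.18, so 0.814 = (0.83 + ρ_S + 0.36) / 2.360.
ρ_S = 0.814·2.360 − 0.83 − 0.36 = 0.731.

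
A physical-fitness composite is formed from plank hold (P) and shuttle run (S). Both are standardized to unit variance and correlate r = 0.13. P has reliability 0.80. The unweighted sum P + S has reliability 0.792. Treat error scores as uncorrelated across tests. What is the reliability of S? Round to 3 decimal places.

Var(P+S) = 2 + 2·0.13 = 2.260.
True-score variance = ρ_P + ρ_S + 2·0.13, so 0.792 = (0.80 + ρ_S + 0.26) / 2.260.
ρ_S = 0.792·2.260 − 0.80 − 0.26 = 0.730.

0.730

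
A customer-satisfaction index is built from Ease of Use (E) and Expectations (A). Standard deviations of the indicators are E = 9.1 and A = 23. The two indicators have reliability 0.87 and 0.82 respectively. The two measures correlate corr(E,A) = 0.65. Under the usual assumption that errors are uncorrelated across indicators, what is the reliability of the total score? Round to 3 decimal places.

Var(E+A) = 9.1² + 23² + 2·[9.1·23·0.65] = 611.81 + 272.09 = 883.9.
Under uncorrelated errors the observed covariances equal the true-score covariances, so only the own-variance terms attenuate.
True-score variance = [9.1²·0.87 + 23²·0.82] + 272.09 = 505.825 + 272.09 = 777.915.
Reliability = 777.915 / 883.9 = 0.880.

0.880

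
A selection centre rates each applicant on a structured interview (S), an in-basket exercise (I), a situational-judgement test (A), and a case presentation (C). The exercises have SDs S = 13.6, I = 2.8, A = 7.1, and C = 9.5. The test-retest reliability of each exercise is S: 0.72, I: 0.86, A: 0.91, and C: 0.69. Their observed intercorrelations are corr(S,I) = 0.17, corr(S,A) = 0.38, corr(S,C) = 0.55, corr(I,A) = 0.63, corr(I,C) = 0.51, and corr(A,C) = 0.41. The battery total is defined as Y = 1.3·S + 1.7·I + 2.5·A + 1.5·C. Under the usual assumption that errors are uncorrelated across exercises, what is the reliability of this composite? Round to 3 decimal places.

Var(Y) = 1.3²·13.6² + 1.7²·2.8² + 2.5²·7.1² + 1.5²·9.5² + 2·[2.21·13.6·2.8·0.17 + 3.25·13.6·7.1·0.38 + 1.95·13.6·9.5·0.55 + 4.25·2.8·7.1·0.63 + 2.55·2.8·9.5·0.51 + 3.75·7.1·9.5·0.41] = 853.365 + 927.303 = 1780.67.
Under uncorrelated errors the observed covariances equal the true-score covariances, so only the own-variance terms attenuate.
True-score variance = [1.3²·13.6²·0.72 + 1.7²·2.8²·0.86 + 2.5²·7.1²·0.91 + 1.5²·9.5²·0.69] + 927.303 = 671.365 + 927.303 = 1598.67.
Reliability = 1598.67 / 1780.67 = 0.898.

0.898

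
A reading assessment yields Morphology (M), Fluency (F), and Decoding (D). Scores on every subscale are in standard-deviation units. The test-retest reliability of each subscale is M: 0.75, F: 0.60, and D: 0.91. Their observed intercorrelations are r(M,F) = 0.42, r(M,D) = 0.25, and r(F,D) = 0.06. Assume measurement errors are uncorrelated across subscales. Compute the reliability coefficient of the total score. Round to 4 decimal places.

0.8341

Var(M+F+D) = 3 + 2·[0.42 + 0.25 + 0.06] = 3 + 1.46 = 4.46.
With uncorrelated errors the cross-covariances are all true-score covariance, so they carry over unchanged; only the diagonal terms shrink to ρᵢσᵢ².
True-score variance = [0.75 + 0.60 + 0.91] + 1.46 = 2.26 + 1.46 = 3.72.
Reliability = 3.72 / 4.46 = 0.8341.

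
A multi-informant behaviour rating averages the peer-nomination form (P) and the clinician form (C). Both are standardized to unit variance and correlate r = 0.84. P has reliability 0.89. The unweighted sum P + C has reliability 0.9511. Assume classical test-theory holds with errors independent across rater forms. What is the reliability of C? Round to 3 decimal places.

Var(P+C) = 2 + 2·0.84 = 3.680.
True-score variance = ρ_P + ρ_C + 2·0.84, so 0.9511 = (0.89 + ρ_C + 1.68) / 3.680.
ρ_C = 0.9511·3.680 − 0.89 − 1.68 = 0.930.

0.930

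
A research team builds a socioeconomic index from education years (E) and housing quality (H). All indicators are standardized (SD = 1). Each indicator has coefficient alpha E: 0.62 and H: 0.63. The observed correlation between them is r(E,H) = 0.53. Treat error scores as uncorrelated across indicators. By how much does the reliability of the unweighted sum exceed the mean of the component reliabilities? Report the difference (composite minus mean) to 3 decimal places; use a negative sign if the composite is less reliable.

Var(sum) = 2 + 1.06 = 3.06; true-score variance = 1.25 + 1.06 = 2.31; composite reliability = 0.7549.
Mean component reliability = 0.6250.
Difference = 0.7549 − 0.6250 = 0.130.

0.130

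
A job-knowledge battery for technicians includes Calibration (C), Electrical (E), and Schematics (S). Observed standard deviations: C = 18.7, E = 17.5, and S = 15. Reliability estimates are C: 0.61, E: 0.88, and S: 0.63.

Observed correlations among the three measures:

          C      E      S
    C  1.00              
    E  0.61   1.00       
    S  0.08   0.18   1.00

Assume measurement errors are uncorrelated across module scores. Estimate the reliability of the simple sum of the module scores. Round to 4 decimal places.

Var(C+E+S) = 18.7² + 17.5² + 15² + 2·[18.7·17.5·0.61 + 18.7·15·0.08 + 17.5·15·0.18] = 880.94 + 538.625 = 1419.57.
Because errors are independent across components, Cov(Tᵢ,Tⱼ) = Cov(Xᵢ,Xⱼ); the off-diagonal part of the true-score variance is the same as above.
True-score variance = [18.7²·0.61 + 17.5²·0.88 + 15²·0.63] + 538.625 = 624.561 + 538.625 = 1163.19.
Reliability = 1163.19 / 1419.57 = 0.8194.

0.8194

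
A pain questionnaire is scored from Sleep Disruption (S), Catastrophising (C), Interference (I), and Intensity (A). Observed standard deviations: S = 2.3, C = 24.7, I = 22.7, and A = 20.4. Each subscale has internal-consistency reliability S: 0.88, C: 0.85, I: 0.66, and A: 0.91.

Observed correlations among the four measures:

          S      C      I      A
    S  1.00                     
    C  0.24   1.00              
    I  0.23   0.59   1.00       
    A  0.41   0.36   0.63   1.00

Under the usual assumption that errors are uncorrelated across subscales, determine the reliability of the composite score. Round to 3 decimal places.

Var(S+C+I+A) = 2.3² + 24.7² + 22.7² + 20.4² + 2·[2.3·24.7·0.24 + 2.3·22.7·0.23 + 2.3·20.4·0.41 + 24.7·22.7·0.59 + 24.7·20.4·0.36 + 22.7·20.4·0.63] = 1546.83 + 1697.65 = 3244.48.
With uncorrelated errors the cross-covariances are all true-score covariance, so they carry over unchanged; only the diagonal terms shrink to ρᵢσᵢ².
True-score variance = [2.3²·0.88 + 24.7²·0.85 + 22.7²·0.66 + 20.4²·0.91] + 1697.65 = 1242.03 + 1697.65 = 2939.68.
Reliability = 2939.68 / 3244.48 = 0.906.

0.906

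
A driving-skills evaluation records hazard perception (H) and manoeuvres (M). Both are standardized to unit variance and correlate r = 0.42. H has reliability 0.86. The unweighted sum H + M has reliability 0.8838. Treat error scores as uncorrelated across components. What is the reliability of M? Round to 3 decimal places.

Var(H+M) = 2 + 2·0.42 = 2.840.
True-score variance = ρ_H + ρ_M + 2·0.42, so 0.8838 = (0.86 + ρ_M + 0.84) / 2.840.
ρ_M = 0.8838·2.840 − 0.86 − 0.84 = 0.810.

0.810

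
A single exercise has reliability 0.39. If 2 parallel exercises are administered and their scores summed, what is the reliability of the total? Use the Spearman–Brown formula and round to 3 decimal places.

ρ_k = kρ / (1 + (k−1)ρ) = 2·0.39 / (1 + 1·0.39) = 0.780 / 1.390 = 0.561.

0.561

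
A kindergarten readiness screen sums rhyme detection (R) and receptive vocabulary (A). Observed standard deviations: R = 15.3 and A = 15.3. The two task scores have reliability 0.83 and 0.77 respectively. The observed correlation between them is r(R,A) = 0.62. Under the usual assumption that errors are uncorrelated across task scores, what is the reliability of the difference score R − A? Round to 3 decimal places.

0.474

Var(R−A) = 15.3² + 15.3² − 2·15.3·15.3·0.62 = 468.18 − 290.272 = 177.908.
Because errors are independent across components, Cov(Tᵢ,Tⱼ) = Cov(Xᵢ,Xⱼ); the off-diagonal part of the true-score variance is the same as above.
True-score variance = [15.3²·0.83 + 15.3²·0.77] − 290.272 = 374.544 − 290.272 = 84.2724.
Reliability = 84.2724 / 177.908 = 0.474.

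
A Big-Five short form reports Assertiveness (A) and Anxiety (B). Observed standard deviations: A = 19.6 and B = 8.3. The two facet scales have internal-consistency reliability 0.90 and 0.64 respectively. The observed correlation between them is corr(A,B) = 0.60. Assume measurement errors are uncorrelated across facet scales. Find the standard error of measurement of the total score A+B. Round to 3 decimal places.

Var(total) = 453.05 + 195.216 = 648.266.
True-score variance = 389.834 + 195.216 = 585.05, so reliability = 0.9025.
Error variance = 648.266 − 585.05 = 63.2164; SEM = √63.2164 = 7.951.

7.951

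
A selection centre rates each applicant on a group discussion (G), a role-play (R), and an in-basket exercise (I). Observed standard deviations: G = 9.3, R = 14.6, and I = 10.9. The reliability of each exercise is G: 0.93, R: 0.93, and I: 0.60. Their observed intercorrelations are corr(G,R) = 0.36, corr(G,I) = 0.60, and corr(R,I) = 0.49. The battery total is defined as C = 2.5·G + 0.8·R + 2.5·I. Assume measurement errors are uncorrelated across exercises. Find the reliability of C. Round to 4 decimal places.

Var(C) = 2.5²·9.3² + 0.8²·14.6² + 2.5²·10.9² + 2·[2·9.3·14.6·0.36 + 6.25·9.3·10.9·0.60 + 2·14.6·10.9·0.49] = 1419.55 + 1267.71 = 2687.26.
With uncorrelated errors the cross-covariances are all true-score covariance, so they carry over unchanged; only the diagonal terms shrink to ρᵢσᵢ².
True-score variance = [2.5²·9.3²·0.93 + 0.8²·14.6²·0.93 + 2.5²·10.9²·0.60] + 1267.71 = 1075.13 + 1267.71 = 2342.85.
Reliability = 2342.85 / 2687.26 = 0.8718.

0.8718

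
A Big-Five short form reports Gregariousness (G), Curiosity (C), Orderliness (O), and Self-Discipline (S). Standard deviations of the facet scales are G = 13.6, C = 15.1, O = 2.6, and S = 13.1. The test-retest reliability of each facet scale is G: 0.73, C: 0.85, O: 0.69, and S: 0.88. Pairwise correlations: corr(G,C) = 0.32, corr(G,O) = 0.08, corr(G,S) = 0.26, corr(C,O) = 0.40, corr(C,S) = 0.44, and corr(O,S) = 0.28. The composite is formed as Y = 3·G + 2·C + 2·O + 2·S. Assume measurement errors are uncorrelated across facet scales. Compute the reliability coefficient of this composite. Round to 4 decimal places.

Var(Y) = 3²·13.6² + 2²·15.1² + 2²·2.6² + 2²·13.1² + 2·[6·13.6·15.1·0.32 + 6·13.6·2.6·0.08 + 6·13.6·13.1·0.26 + 4·15.1·2.6·0.40 + 4·15.1·13.1·0.44 + 4·2.6·13.1·0.28] = 3290.16 + 2276.6 = 5566.76.
Because errors are independent across components, Cov(Tᵢ,Tⱼ) = Cov(Xᵢ,Xⱼ); the off-diagonal part of the true-score variance is the same as above.
True-score variance = [3²·13.6²·0.73 + 2²·15.1²·0.85 + 2²·2.6²·0.69 + 2²·13.1²·0.88] + 2276.6 = 2613.15 + 2276.6 = 4889.75.
Reliability = 4889.75 / 5566.76 = 0.8784.

0.8784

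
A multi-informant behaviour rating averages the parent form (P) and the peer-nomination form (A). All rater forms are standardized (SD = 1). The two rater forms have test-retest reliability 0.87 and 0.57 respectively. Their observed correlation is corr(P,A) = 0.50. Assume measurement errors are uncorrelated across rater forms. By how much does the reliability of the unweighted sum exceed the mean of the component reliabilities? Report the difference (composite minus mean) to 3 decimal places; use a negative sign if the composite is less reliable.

Var(sum) = 2 + 1 = 3; true-score variance = 1.44 + 1 = 2.44; composite reliability = 0.8133.
Mean component reliability = 0.7200.
Difference = 0.8133 − 0.7200 = 0.093.

0.093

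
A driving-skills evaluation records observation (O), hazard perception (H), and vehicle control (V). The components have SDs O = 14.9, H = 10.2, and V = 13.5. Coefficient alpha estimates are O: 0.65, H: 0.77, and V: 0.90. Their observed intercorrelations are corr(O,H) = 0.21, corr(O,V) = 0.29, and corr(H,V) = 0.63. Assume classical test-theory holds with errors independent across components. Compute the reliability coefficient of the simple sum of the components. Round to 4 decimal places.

0.8610

Var(O+H+V) = 14.9² + 10.2² + 13.5² + 2·[14.9·10.2·0.21 + 14.9·13.5·0.29 + 10.2·13.5·0.63] = 508.3 + 354.001 = 862.301.
Under uncorrelated errors the observed covariances equal the true-score covariances, so only the own-variance terms attenuate.
True-score variance = [14.9²·0.65 + 10.2²·0.77 + 13.5²·0.90] + 354.001 = 388.442 + 354.001 = 742.443.
Reliability = 742.443 / 862.301 = 0.8610.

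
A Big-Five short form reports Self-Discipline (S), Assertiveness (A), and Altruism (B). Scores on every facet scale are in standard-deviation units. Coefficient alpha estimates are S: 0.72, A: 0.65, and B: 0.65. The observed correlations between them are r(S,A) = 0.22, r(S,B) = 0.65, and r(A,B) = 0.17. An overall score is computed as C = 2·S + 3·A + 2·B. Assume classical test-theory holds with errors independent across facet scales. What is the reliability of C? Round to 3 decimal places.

Var(C) = 2² + 3² + 2² + 2·[6·0.22 + 4·0.65 + 6·0.17] = 17 + 9.88 = 26.88.
Under uncorrelated errors the observed covariances equal the true-score covariances, so only the own-variance terms attenuate.
True-score variance = [2²·0.72 + 3²·0.65 + 2²·0.65] + 9.88 = 11.33 + 9.88 = 21.21.
Reliability = 21.21 / 26.88 = 0.789.

0.789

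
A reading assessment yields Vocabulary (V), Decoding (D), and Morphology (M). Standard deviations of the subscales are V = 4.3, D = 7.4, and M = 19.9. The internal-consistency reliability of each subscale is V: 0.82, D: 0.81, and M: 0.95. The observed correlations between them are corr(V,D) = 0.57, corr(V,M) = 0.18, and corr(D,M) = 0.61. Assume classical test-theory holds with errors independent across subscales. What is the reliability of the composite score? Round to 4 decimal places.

Var(V+D+M) = 4.3² + 7.4² + 19.9² + 2·[4.3·7.4·0.57 + 4.3·19.9·0.18 + 7.4·19.9·0.61] = 469.26 + 246.737 = 715.997.
Under uncorrelated errors the observed covariances equal the true-score covariances, so only the own-variance terms attenuate.
True-score variance = [4.3²·0.82 + 7.4²·0.81 + 19.9²·0.95] + 246.737 = 435.727 + 246.737 = 682.464.
Reliability = 682.464 / 715.997 = 0.9532.

0.9532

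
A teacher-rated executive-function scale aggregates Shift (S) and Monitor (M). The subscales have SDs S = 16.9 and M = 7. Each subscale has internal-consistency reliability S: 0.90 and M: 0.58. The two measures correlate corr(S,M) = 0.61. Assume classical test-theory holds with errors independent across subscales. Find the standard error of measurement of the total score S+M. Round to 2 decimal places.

Var(total) = 334.61 + 144.326 = 478.936.
True-score variance = 285.469 + 144.326 = 429.795, so reliability = 0.8974.
Error variance = 478.936 − 429.795 = 49.141; SEM = √49.141 = 7.01.

7.01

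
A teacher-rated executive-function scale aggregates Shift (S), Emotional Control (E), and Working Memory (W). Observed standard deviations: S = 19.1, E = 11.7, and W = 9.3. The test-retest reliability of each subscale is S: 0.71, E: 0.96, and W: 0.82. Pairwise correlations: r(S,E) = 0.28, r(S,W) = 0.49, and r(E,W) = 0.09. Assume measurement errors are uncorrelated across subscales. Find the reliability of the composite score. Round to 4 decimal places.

Var(S+E+W) = 19.1² + 11.7² + 9.3² + 2·[19.1·11.7·0.28 + 19.1·9.3·0.49 + 11.7·9.3·0.09] = 588.19 + 318.806 = 906.996.
With uncorrelated errors the cross-covariances are all true-score covariance, so they carry over unchanged; only the diagonal terms shrink to ρᵢσᵢ².
True-score variance = [19.1²·0.71 + 11.7²·0.96 + 9.3²·0.82] + 318.806 = 461.351 + 318.806 = 780.158.
Reliability = 780.158 / 906.996 = 0.8602.

0.8602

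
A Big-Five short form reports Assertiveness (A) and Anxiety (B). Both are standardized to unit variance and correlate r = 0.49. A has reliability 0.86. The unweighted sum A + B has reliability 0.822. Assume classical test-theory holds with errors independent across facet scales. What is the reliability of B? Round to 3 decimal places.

Var(A+B) = 2 + 2·0.49 = 2.980.
True-score variance = ρ_A + ρ_B + 2·0.49, so 0.822 = (0.86 + ρ_B + 0.98) / 2.980.
ρ_B = 0.822·2.980 − 0.86 − 0.98 = 0.610.

0.610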